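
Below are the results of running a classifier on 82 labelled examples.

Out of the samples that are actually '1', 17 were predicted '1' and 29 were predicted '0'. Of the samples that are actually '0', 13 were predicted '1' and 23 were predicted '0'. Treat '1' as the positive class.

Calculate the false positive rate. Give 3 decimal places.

0.361

FPR = FP/(FP+TN) = 13/(13+23) = 0.361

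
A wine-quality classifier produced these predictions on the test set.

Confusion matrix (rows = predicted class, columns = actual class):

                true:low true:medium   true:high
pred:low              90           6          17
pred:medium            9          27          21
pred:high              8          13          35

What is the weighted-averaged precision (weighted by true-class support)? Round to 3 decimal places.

0.675

Per-class precision (TP/(TP+FP)):
  low: TP=90, FP=6+17=23 → 90/113 = 0.7965
  medium: TP=27, FP=9+21=30 → 27/57 = 0.4737
  high: TP=35, FP=8+13=21 → 35/56 = 0.6250
Weighted-precision = Σ (supportᵢ/N)·precisionᵢ with N=226: (107/226)·0.7965 + (46/226)·0.4737 + (73/226)·0.6250 = 0.675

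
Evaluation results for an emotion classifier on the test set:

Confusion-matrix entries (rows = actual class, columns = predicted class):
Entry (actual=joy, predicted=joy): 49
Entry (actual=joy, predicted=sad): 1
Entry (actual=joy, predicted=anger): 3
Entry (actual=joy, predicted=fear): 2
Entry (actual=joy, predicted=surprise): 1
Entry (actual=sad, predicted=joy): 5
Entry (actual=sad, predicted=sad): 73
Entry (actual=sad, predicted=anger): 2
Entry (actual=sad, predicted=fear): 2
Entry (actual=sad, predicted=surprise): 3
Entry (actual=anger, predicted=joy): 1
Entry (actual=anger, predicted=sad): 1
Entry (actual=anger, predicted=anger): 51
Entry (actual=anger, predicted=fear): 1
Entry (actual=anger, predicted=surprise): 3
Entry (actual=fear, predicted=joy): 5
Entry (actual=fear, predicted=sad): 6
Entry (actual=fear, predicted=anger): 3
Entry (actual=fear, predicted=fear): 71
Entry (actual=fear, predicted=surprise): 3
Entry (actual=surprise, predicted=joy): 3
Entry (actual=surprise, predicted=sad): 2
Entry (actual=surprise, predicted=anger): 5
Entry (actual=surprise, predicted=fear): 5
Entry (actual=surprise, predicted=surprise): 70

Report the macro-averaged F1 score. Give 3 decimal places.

Per-class F1 score (2·TP/(2·TP+FP+FN)):
  joy: TP=49, FP=5+1+5+3=14, FN=1+3+2+1=7 → 98/119 = 0.8235
  sad: TP=73, FP=1+1+6+2=10, FN=5+2+2+3=12 → 146/168 = 0.8690
  anger: TP=51, FP=3+2+3+5=13, FN=1+1+1+3=6 → 102/121 = 0.8430
  fear: TP=71, FP=2+2+1+5=10, FN=5+6+3+3=17 → 142/169 = 0.8402
  surprise: TP=70, FP=1+3+3+3=10, FN=3+2+5+5=15 → 140/165 = 0.8485
Macro-F1 score = mean = (0.8235 + 0.8690 + 0.8430 + 0.8402 + 0.8485) / 5 = 0.845

0.845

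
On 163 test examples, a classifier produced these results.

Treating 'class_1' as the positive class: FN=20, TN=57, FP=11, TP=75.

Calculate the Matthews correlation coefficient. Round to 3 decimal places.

0.620

MCC = (TP·TN − FP·FN) / √((TP+FP)(TP+FN)(TN+FP)(TN+FN))
Numerator = 75·57 − 11·20 = 4055
Denominator = √(86·95·68·77) = √42778120 = 6540.4985
MCC = 4055 / 6540.4985 = 0.620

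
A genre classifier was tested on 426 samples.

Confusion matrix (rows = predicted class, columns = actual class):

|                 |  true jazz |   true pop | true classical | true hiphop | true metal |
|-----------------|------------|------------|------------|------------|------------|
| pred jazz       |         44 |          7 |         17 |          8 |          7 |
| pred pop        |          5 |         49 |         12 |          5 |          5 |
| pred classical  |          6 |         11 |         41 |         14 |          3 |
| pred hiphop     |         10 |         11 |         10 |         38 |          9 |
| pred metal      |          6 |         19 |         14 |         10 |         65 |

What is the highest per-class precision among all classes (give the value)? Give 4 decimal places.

0.6447

Per-class precision (TP/(TP+FP)):
  jazz: TP=44, FP=7+17+8+7=39 → 44/83 = 0.53012
  pop: TP=49, FP=5+12+5+5=27 → 49/76 = 0.64474
  classical: TP=41, FP=6+11+14+3=34 → 41/75 = 0.54667
  hiphop: TP=38, FP=10+11+10+9=40 → 38/78 = 0.48718
  metal: TP=65, FP=6+19+14+10=49 → 65/114 = 0.57018
Highest is class 'pop' with precision = 0.6447.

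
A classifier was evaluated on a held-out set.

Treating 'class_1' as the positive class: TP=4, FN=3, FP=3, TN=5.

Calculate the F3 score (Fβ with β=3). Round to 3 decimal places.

0.571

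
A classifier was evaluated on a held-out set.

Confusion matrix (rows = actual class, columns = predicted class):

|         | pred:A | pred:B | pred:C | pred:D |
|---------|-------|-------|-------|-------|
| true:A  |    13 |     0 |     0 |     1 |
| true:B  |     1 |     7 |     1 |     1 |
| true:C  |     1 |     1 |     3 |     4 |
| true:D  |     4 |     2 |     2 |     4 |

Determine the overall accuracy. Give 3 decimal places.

Accuracy = trace / total = (13+7+3+4=27) / 45 = 27/45 = 0.600

0.600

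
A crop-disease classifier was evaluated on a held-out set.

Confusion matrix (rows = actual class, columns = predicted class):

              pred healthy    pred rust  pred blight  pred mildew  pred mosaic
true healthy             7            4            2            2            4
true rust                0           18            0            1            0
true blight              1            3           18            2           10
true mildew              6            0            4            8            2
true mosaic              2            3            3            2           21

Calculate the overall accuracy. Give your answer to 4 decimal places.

Accuracy = trace / total = (7+18+18+8+21=72) / 123 = 72/123 = 0.5854

0.5854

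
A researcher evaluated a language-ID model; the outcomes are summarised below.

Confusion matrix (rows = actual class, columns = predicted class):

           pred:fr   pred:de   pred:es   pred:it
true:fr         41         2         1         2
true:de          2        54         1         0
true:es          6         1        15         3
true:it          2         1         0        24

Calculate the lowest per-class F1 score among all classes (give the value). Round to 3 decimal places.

Per-class F1 score (2·TP/(2·TP+FP+FN)):
  fr: TP=41, FP=2+6+2=10, FN=2+1+2=5 → 82/97 = 0.8454
  de: TP=54, FP=2+1+1=4, FN=2+1+0=3 → 108/115 = 0.9391
  es: TP=15, FP=1+1+0=2, FN=6+1+3=10 → 30/42 = 0.7143
  it: TP=24, FP=2+0+3=5, FN=2+1+0=3 → 48/56 = 0.8571
Lowest is class 'es' with F1 score = 0.714.

0.714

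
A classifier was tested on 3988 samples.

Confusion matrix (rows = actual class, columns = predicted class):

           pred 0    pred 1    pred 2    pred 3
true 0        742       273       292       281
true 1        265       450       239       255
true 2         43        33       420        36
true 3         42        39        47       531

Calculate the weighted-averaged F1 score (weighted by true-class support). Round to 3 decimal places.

Per-class F1 score (2·TP/(2·TP+FP+FN)):
  0: TP=742, FP=265+43+42=350, FN=273+292+281=846 → 1484/2680 = 0.5537
  1: TP=450, FP=273+33+39=345, FN=265+239+255=759 → 900/2004 = 0.4491
  2: TP=420, FP=292+239+47=578, FN=43+33+36=112 → 840/1530 = 0.5490
  3: TP=531, FP=281+255+36=572, FN=42+39+47=128 → 1062/1762 = 0.6027
Weighted-F1 score = Σ (supportᵢ/N)·F1 scoreᵢ with N=3988: (1588/3988)·0.5537 + (1209/3988)·0.4491 + (532/3988)·0.5490 + (659/3988)·0.6027 = 0.529

0.529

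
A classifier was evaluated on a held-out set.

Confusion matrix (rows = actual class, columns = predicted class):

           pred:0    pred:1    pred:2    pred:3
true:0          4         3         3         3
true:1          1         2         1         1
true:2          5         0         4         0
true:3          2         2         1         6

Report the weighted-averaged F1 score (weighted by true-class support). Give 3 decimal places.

Per-class F1 score (2·TP/(2·TP+FP+FN)):
  0: TP=4, FP=1+5+2=8, FN=3+3+3=9 → 8/25 = 0.3200
  1: TP=2, FP=3+0+2=5, FN=1+1+1=3 → 4/12 = 0.3333
  2: TP=4, FP=3+1+1=5, FN=5+0+0=5 → 8/18 = 0.4444
  3: TP=6, FP=3+1+0=4, FN=2+2+1=5 → 12/21 = 0.5714
Weighted-F1 score = Σ (supportᵢ/N)·F1 scoreᵢ with N=38: (13/38)·0.3200 + (5/38)·0.3333 + (9/38)·0.4444 + (11/38)·0.5714 = 0.424

0.424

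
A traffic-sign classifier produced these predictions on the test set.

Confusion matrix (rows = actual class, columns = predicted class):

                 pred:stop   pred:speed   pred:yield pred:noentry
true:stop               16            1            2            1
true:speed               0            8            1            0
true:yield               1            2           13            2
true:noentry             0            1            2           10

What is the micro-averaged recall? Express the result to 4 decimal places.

Micro-averaging pools counts across classes: ΣTP=47, ΣFP=13, ΣFN=13.
Micro-recall = TP/(TP+FN) on pooled counts = 0.7833 (equals overall accuracy in single-label multiclass).

0.7833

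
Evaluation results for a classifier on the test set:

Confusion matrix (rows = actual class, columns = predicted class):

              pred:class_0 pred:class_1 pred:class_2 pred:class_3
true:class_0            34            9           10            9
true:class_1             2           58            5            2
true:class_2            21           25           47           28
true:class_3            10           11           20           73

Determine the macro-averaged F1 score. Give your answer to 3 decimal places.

Per-class F1 score (2·TP/(2·TP+FP+FN)):
  class_0: TP=34, FP=2+21+10=33, FN=9+10+9=28 → 68/129 = 0.5271
  class_1: TP=58, FP=9+25+11=45, FN=2+5+2=9 → 116/170 = 0.6824
  class_2: TP=47, FP=10+5+20=35, FN=21+25+28=74 → 94/203 = 0.4631
  class_3: TP=73, FP=9+2+28=39, FN=10+11+20=41 → 146/226 = 0.6460
Macro-F1 score = mean = (0.5271 + 0.6824 + 0.4631 + 0.6460) / 4 = 0.580

0.580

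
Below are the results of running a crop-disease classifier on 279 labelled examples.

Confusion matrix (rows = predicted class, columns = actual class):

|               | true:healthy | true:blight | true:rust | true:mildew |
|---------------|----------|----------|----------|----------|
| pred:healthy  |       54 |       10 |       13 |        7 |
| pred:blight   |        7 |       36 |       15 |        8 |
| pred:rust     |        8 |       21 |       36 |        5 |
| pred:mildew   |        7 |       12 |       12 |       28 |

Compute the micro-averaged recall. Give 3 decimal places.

Micro-averaging pools counts across classes: ΣTP=154, ΣFP=125, ΣFN=125.
Micro-recall = TP/(TP+FN) on pooled counts = 0.552 (equals overall accuracy in single-label multiclass).

0.552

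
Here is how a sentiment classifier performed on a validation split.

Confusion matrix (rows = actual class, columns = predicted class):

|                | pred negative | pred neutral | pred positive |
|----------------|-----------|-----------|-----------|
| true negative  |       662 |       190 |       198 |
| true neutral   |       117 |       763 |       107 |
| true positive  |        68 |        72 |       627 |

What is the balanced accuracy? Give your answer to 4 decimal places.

Balanced accuracy = mean of per-class recall.
  negative: recall = 662/1050 = 0.63048
  neutral: recall = 763/987 = 0.77305
  positive: recall = 627/767 = 0.81747
Mean = (0.63048 + 0.77305 + 0.81747) / 3 = 0.7403

0.7403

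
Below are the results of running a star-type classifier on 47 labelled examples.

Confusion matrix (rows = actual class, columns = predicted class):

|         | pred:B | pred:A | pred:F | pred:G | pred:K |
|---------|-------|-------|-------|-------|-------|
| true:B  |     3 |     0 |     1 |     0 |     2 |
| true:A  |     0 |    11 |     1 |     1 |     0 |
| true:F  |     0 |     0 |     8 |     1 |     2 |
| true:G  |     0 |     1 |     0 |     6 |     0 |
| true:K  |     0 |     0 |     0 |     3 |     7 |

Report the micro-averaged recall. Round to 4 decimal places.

0.7447

Micro-averaging pools counts across classes: ΣTP=35, ΣFP=12, ΣFN=12.
Micro-recall = TP/(TP+FN) on pooled counts = 0.7447 (equals overall accuracy in single-label multiclass).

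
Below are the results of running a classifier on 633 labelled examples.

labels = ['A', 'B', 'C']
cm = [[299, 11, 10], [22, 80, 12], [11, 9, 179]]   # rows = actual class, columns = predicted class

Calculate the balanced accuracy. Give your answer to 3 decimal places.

0.845

Balanced accuracy = mean of per-class recall.
  A: recall = 299/320 = 0.9344
  B: recall = 80/114 = 0.7018
  C: recall = 179/199 = 0.8995
Mean = (0.9344 + 0.7018 + 0.8995) / 3 = 0.845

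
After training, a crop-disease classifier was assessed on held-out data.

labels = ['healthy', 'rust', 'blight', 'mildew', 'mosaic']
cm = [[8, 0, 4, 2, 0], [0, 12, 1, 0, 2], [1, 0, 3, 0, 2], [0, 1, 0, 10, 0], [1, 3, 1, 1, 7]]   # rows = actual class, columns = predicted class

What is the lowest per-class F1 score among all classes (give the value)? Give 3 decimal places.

Per-class F1 score (2·TP/(2·TP+FP+FN)):
  healthy: TP=8, FP=0+1+0+1=2, FN=0+4+2+0=6 → 16/24 = 0.6667
  rust: TP=12, FP=0+0+1+3=4, FN=0+1+0+2=3 → 24/31 = 0.7742
  blight: TP=3, FP=4+1+0+1=6, FN=1+0+0+2=3 → 6/15 = 0.4000
  mildew: TP=10, FP=2+0+0+1=3, FN=0+1+0+0=1 → 20/24 = 0.8333
  mosaic: TP=7, FP=0+2+2+0=4, FN=1+3+1+1=6 → 14/24 = 0.5833
Lowest is class 'blight' with F1 score = 0.400.

0.400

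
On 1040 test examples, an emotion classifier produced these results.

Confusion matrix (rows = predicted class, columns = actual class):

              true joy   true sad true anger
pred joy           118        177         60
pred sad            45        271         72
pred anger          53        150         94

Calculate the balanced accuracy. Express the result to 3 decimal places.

0.472

Balanced accuracy = mean of per-class recall.
  joy: recall = 118/216 = 0.5463
  sad: recall = 271/598 = 0.4532
  anger: recall = 94/226 = 0.4159
Mean = (0.5463 + 0.4532 + 0.4159) / 3 = 0.472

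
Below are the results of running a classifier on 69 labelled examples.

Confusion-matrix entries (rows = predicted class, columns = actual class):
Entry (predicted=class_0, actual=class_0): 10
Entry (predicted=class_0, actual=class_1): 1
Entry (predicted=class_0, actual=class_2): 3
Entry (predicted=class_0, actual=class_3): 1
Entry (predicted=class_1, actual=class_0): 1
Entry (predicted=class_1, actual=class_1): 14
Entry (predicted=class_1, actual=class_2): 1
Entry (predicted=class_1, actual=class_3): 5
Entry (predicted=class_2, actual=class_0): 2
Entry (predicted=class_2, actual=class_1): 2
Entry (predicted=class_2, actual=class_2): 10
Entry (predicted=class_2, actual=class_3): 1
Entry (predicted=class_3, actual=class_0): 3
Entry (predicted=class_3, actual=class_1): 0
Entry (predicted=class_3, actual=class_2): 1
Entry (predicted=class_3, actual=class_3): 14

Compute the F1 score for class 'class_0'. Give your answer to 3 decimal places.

0.645

F1 score = 2·TP/(2·TP+FP+FN).
class_0: TP=10, FP=1+3+1=5, FN=1+2+3=6 → 20/31 = 0.6452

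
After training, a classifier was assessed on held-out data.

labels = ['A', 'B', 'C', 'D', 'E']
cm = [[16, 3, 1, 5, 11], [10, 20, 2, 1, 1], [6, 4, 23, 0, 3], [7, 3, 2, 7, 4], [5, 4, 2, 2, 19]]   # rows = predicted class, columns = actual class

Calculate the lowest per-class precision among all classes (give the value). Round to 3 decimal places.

Per-class precision (TP/(TP+FP)):
  A: TP=16, FP=3+1+5+11=20 → 16/36 = 0.4444
  B: TP=20, FP=10+2+1+1=14 → 20/34 = 0.5882
  C: TP=23, FP=6+4+0+3=13 → 23/36 = 0.6389
  D: TP=7, FP=7+3+2+4=16 → 7/23 = 0.3043
  E: TP=19, FP=5+4+2+2=13 → 19/32 = 0.5938
Lowest is class 'D' with precision = 0.304.

0.304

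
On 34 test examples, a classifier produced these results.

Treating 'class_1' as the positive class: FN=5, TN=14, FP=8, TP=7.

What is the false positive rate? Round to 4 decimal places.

0.3636

FPR = FP/(FP+TN) = 8/(8+14) = 0.3636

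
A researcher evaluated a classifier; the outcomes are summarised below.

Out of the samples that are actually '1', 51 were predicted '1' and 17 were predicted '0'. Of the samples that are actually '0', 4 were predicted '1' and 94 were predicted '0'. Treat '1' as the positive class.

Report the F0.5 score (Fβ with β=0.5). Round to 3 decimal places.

0.885

Fβ = (1+β²)·TP / ((1+β²)·TP + β²·FN + FP), with β²=1/4
= 1.25·51 / (1.25·51 + 0.25·17 + 4) = 0.885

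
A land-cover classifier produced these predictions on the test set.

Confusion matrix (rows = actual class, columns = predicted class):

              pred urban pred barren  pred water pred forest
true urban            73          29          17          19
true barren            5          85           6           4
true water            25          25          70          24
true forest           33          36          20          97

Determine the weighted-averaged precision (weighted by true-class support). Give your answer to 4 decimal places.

Per-class precision (TP/(TP+FP)):
  urban: TP=73, FP=5+25+33=63 → 73/136 = 0.53676
  barren: TP=85, FP=29+25+36=90 → 85/175 = 0.48571
  water: TP=70, FP=17+6+20=43 → 70/113 = 0.61947
  forest: TP=97, FP=19+4+24=47 → 97/144 = 0.67361
Weighted-precision = Σ (supportᵢ/N)·precisionᵢ with N=568: (138/568)·0.53676 + (100/568)·0.48571 + (144/568)·0.61947 + (186/568)·0.67361 = 0.5936

0.5936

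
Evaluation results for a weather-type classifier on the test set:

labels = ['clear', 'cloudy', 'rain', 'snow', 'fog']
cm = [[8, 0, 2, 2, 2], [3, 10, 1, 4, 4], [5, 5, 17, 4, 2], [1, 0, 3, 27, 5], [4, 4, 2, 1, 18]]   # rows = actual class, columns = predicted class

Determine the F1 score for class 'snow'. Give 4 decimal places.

0.7297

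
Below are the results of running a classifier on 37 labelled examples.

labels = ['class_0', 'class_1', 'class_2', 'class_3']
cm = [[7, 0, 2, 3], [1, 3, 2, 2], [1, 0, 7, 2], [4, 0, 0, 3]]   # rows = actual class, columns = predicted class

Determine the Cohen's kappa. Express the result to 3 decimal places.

Observed agreement pₒ = trace/N = 20/37 = 0.5405
Expected agreement pₑ = Σ (rowᵢ·colᵢ)/N² = (12·13 + 8·3 + 10·11 + 7·10)/37² = 0.2630
κ = (pₒ − pₑ)/(1 − pₑ) = (0.5405 − 0.2630)/(1 − 0.2630) = 0.377

0.377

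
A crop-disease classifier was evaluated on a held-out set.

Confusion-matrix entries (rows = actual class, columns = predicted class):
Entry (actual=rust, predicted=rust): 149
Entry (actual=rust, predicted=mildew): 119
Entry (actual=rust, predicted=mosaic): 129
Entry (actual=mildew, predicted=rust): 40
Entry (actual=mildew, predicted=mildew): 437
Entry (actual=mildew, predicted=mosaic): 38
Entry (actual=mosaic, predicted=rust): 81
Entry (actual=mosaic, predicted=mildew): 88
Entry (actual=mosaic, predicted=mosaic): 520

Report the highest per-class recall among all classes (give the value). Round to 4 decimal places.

0.8485

Per-class recall (TP/(TP+FN)):
  rust: TP=149, FN=119+129=248 → 149/397 = 0.37531
  mildew: TP=437, FN=40+38=78 → 437/515 = 0.84854
  mosaic: TP=520, FN=81+88=169 → 520/689 = 0.75472
Highest is class 'mildew' with recall = 0.8485.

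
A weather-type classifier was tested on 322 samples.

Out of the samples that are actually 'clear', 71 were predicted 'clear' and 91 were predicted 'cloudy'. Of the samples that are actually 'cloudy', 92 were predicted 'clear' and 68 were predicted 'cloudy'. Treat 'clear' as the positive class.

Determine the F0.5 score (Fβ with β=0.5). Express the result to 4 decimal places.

0.4361

Fβ = (1+β²)·TP / ((1+β²)·TP + β²·FN + FP), with β²=1/4
= 1.25·71 / (1.25·71 + 0.25·91 + 92) = 0.4361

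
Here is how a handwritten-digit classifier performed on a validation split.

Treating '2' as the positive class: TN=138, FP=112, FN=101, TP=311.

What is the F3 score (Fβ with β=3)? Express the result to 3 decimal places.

0.753

Fβ = (1+β²)·TP / ((1+β²)·TP + β²·FN + FP), with β²=9
= 10·311 / (10·311 + 9·101 + 112) = 0.753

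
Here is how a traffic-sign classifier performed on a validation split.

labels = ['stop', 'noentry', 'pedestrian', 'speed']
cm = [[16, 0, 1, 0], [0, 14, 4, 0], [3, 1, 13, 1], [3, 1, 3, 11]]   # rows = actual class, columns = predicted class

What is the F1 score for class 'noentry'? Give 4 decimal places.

Treat 'noentry' as positive and all other classes as negative.
F1 score = 2·TP/(2·TP+FP+FN).
noentry: TP=14, FP=0+1+1=2, FN=0+4+0=4 → 28/34 = 0.82353

0.8235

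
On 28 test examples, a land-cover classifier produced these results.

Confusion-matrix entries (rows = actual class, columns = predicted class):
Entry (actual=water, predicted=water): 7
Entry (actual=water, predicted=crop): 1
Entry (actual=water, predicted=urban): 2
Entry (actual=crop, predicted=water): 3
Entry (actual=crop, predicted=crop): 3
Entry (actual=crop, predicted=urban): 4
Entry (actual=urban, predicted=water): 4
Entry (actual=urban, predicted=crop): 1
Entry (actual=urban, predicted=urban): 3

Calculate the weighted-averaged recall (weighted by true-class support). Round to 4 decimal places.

Per-class recall (TP/(TP+FN)):
  water: TP=7, FN=1+2=3 → 7/10 = 0.70000
  crop: TP=3, FN=3+4=7 → 3/10 = 0.30000
  urban: TP=3, FN=4+1=5 → 3/8 = 0.37500
Weighted-recall = Σ (supportᵢ/N)·recallᵢ with N=28: (10/28)·0.70000 + (10/28)·0.30000 + (8/28)·0.37500 = 0.4643

0.4643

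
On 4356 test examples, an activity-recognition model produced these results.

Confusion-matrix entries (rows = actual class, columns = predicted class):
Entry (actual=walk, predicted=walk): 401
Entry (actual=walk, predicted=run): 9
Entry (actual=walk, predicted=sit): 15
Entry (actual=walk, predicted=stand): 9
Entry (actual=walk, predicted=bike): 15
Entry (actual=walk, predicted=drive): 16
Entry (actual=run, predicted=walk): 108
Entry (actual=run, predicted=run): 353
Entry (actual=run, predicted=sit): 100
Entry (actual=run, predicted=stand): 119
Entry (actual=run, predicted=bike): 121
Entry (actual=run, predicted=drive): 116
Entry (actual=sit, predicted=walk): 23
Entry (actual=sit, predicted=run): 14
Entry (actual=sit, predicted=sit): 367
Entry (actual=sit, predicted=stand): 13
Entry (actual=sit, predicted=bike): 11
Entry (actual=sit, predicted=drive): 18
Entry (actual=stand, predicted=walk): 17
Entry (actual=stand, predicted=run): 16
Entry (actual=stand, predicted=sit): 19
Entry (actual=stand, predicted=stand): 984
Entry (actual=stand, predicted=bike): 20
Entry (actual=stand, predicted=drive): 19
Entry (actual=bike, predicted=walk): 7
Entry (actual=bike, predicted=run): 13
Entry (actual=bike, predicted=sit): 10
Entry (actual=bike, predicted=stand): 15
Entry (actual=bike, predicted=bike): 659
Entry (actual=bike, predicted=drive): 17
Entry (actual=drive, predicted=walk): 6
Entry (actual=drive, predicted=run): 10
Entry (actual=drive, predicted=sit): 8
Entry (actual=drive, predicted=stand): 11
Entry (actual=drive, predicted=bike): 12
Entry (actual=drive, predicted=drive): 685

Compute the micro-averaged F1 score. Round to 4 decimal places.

0.7918

Micro-averaging pools counts across classes: ΣTP=3449, ΣFP=907, ΣFN=907.
Micro-F1 score = 2·TP/(2·TP+FP+FN) on pooled counts = 0.7918 (equals overall accuracy in single-label multiclass).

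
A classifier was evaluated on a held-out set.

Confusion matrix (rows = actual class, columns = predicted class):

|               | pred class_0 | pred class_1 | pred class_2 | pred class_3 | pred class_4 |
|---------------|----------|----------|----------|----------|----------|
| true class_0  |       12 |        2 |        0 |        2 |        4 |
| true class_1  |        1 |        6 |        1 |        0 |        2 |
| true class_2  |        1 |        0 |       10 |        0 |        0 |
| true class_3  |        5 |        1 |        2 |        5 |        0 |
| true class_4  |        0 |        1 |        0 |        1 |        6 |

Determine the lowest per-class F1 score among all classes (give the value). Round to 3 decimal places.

0.476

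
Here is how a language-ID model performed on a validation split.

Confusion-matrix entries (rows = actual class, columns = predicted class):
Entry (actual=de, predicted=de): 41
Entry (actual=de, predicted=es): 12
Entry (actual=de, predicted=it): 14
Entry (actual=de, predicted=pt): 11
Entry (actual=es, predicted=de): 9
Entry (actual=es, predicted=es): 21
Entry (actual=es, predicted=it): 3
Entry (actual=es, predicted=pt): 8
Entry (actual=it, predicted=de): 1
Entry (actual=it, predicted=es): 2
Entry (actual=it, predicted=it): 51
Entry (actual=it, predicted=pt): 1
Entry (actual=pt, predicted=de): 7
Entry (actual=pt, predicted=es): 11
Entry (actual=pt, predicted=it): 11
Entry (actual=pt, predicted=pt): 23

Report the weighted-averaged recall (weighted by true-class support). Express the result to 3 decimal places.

Per-class recall (TP/(TP+FN)):
  de: TP=41, FN=12+14+11=37 → 41/78 = 0.5256
  es: TP=21, FN=9+3+8=20 → 21/41 = 0.5122
  it: TP=51, FN=1+2+1=4 → 51/55 = 0.9273
  pt: TP=23, FN=7+11+11=29 → 23/52 = 0.4423
Weighted-recall = Σ (supportᵢ/N)·recallᵢ with N=226: (78/226)·0.5256 + (41/226)·0.5122 + (55/226)·0.9273 + (52/226)·0.4423 = 0.602

0.602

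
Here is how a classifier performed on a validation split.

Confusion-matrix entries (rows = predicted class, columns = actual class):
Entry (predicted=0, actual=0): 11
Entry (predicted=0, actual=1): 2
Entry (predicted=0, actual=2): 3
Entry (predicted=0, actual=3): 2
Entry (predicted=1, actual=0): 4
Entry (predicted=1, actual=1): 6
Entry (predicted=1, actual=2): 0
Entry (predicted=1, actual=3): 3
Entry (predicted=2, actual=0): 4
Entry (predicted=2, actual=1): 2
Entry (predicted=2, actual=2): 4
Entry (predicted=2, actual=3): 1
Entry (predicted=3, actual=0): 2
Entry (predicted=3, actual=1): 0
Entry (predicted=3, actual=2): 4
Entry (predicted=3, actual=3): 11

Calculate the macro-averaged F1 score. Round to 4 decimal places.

0.5241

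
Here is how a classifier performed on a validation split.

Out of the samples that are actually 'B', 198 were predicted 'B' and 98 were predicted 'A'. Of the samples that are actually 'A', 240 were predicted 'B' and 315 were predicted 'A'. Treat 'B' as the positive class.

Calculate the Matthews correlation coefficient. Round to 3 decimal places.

0.225

MCC = (TP·TN − FP·FN) / √((TP+FP)(TP+FN)(TN+FP)(TN+FN))
Numerator = 198·315 − 240·98 = 38850
Denominator = √(438·296·555·413) = √29717266320 = 172386.9668
MCC = 38850 / 172386.9668 = 0.225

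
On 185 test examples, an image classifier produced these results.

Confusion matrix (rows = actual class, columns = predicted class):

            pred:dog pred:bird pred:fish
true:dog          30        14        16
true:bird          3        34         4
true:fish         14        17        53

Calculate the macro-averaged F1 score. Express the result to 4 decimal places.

Per-class F1 score (2·TP/(2·TP+FP+FN)):
  dog: TP=30, FP=3+14=17, FN=14+16=30 → 60/107 = 0.56075
  bird: TP=34, FP=14+17=31, FN=3+4=7 → 68/106 = 0.64151
  fish: TP=53, FP=16+4=20, FN=14+17=31 → 106/157 = 0.67516
Macro-F1 score = mean = (0.56075 + 0.64151 + 0.67516) / 3 = 0.6258

0.6258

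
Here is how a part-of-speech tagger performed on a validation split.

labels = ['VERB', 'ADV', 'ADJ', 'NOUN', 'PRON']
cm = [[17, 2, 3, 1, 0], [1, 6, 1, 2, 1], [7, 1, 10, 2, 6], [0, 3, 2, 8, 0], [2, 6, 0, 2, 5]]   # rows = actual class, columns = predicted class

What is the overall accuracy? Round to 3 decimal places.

Accuracy = trace / total = (17+6+10+8+5=46) / 88 = 46/88 = 0.523

0.523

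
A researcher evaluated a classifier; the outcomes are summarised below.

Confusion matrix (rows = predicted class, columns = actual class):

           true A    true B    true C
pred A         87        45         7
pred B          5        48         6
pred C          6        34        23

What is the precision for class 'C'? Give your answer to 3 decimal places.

Take TP from the diagonal, FP from the rest of the 'C' prediction marginal, FN from the rest of the 'C' actual marginal.
precision = TP/(TP+FP).
C: TP=23, FP=6+34=40 → 23/63 = 0.3651

0.365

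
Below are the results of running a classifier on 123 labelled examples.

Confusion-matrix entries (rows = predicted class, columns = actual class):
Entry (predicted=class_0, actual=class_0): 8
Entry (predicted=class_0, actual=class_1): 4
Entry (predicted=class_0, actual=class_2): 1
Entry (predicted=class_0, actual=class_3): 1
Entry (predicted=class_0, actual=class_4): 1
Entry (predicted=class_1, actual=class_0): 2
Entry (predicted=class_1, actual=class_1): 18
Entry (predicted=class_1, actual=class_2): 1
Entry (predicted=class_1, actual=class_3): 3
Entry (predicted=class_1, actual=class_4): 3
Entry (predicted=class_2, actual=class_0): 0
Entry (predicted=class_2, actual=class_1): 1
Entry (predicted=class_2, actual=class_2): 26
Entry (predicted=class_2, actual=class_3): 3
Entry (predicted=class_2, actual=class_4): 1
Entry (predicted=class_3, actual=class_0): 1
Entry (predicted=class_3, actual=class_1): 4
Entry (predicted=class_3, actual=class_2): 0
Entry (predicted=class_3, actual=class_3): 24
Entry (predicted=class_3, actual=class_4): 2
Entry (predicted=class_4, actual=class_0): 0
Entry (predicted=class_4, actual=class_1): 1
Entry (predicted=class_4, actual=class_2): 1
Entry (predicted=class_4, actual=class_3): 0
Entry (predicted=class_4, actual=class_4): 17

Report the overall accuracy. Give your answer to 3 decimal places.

Accuracy = trace / total = (8+18+26+24+17=93) / 123 = 93/123 = 0.756

0.756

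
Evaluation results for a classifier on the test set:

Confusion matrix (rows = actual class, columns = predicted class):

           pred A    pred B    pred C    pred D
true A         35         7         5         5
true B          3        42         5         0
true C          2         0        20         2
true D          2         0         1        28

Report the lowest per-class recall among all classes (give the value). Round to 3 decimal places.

Per-class recall (TP/(TP+FN)):
  A: TP=35, FN=7+5+5=17 → 35/52 = 0.6731
  B: TP=42, FN=3+5+0=8 → 42/50 = 0.8400
  C: TP=20, FN=2+0+2=4 → 20/24 = 0.8333
  D: TP=28, FN=2+0+1=3 → 28/31 = 0.9032
Lowest is class 'A' with recall = 0.673.

0.673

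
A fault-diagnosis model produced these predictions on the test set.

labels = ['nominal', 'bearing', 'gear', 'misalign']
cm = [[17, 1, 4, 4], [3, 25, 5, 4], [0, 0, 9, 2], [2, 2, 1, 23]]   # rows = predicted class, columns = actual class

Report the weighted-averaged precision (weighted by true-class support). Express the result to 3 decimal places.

0.745

Per-class precision (TP/(TP+FP)):
  nominal: TP=17, FP=1+4+4=9 → 17/26 = 0.6538
  bearing: TP=25, FP=3+5+4=12 → 25/37 = 0.6757
  gear: TP=9, FP=0+0+2=2 → 9/11 = 0.8182
  misalign: TP=23, FP=2+2+1=5 → 23/28 = 0.8214
Weighted-precision = Σ (supportᵢ/N)·precisionᵢ with N=102: (22/102)·0.6538 + (28/102)·0.6757 + (19/102)·0.8182 + (33/102)·0.8214 = 0.745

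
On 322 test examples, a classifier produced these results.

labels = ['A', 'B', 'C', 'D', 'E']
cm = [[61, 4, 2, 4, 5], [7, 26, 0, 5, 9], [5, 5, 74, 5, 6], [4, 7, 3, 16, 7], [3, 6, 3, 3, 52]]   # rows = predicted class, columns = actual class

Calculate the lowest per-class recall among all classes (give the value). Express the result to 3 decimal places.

Per-class recall (TP/(TP+FN)):
  A: TP=61, FN=7+5+4+3=19 → 61/80 = 0.7625
  B: TP=26, FN=4+5+7+6=22 → 26/48 = 0.5417
  C: TP=74, FN=2+0+3+3=8 → 74/82 = 0.9024
  D: TP=16, FN=4+5+5+3=17 → 16/33 = 0.4848
  E: TP=52, FN=5+9+6+7=27 → 52/79 = 0.6582
Lowest is class 'D' with recall = 0.485.

0.485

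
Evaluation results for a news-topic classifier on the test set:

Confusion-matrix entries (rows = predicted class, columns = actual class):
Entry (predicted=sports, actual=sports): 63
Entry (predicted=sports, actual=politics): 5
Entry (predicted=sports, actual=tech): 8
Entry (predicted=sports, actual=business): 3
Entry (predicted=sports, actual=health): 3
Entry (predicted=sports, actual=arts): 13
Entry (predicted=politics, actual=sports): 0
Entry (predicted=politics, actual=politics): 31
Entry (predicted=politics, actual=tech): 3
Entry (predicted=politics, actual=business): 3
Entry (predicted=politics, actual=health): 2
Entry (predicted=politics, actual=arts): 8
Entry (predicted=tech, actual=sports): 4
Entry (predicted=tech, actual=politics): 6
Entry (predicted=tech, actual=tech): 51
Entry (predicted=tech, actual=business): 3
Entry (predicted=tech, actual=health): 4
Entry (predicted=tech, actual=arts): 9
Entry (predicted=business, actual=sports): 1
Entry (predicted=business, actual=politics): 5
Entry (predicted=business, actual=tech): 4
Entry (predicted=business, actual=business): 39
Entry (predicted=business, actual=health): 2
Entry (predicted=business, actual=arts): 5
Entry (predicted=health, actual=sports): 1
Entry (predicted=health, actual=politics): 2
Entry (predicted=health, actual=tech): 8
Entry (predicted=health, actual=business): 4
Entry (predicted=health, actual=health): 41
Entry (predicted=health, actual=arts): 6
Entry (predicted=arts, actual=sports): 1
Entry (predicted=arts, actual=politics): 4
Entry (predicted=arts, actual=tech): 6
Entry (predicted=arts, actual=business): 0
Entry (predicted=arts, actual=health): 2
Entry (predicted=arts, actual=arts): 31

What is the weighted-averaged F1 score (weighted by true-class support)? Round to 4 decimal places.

Per-class F1 score (2·TP/(2·TP+FP+FN)):
  sports: TP=63, FP=5+8+3+3+13=32, FN=0+4+1+1+1=7 → 126/165 = 0.76364
  politics: TP=31, FP=0+3+3+2+8=16, FN=5+6+5+2+4=22 → 62/100 = 0.62000
  tech: TP=51, FP=4+6+3+4+9=26, FN=8+3+4+8+6=29 → 102/157 = 0.64968
  business: TP=39, FP=1+5+4+2+5=17, FN=3+3+3+4+0=13 → 78/108 = 0.72222
  health: TP=41, FP=1+2+8+4+6=21, FN=3+2+4+2+2=13 → 82/116 = 0.70690
  arts: TP=31, FP=1+4+6+0+2=13, FN=13+8+9+5+6=41 → 62/116 = 0.53448
Weighted-F1 score = Σ (supportᵢ/N)·F1 scoreᵢ with N=381: (70/381)·0.76364 + (53/381)·0.62000 + (80/381)·0.64968 + (52/381)·0.72222 + (54/381)·0.70690 + (72/381)·0.53448 = 0.6627

0.6627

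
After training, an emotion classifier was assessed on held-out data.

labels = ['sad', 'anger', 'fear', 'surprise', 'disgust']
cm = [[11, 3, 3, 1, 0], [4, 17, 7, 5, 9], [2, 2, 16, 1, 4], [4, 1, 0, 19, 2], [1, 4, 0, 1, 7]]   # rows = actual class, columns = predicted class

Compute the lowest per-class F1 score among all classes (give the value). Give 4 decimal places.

Per-class F1 score (2·TP/(2·TP+FP+FN)):
  sad: TP=11, FP=4+2+4+1=11, FN=3+3+1+0=7 → 22/40 = 0.55000
  anger: TP=17, FP=3+2+1+4=10, FN=4+7+5+9=25 → 34/69 = 0.49275
  fear: TP=16, FP=3+7+0+0=10, FN=2+2+1+4=9 → 32/51 = 0.62745
  surprise: TP=19, FP=1+5+1+1=8, FN=4+1+0+2=7 → 38/53 = 0.71698
  disgust: TP=7, FP=0+9+4+2=15, FN=1+4+0+1=6 → 14/35 = 0.40000
Lowest is class 'disgust' with F1 score = 0.4000.

0.4000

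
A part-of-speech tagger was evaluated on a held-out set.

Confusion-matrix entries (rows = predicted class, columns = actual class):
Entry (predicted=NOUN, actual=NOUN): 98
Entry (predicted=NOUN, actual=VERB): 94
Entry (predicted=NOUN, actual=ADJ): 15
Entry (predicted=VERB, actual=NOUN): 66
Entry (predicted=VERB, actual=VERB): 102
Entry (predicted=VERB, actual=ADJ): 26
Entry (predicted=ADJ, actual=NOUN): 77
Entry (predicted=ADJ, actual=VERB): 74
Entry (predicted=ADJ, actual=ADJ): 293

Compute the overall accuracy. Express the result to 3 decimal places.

0.583

Accuracy = trace / total = (98+102+293=493) / 845 = 493/845 = 0.583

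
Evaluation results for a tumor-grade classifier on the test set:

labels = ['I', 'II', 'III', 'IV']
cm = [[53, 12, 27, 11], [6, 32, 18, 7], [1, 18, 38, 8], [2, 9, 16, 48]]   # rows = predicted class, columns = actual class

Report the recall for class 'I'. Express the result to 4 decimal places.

Treat 'I' as positive and all other classes as negative.
recall = TP/(TP+FN).
I: TP=53, FN=6+1+2=9 → 53/62 = 0.85484

0.8548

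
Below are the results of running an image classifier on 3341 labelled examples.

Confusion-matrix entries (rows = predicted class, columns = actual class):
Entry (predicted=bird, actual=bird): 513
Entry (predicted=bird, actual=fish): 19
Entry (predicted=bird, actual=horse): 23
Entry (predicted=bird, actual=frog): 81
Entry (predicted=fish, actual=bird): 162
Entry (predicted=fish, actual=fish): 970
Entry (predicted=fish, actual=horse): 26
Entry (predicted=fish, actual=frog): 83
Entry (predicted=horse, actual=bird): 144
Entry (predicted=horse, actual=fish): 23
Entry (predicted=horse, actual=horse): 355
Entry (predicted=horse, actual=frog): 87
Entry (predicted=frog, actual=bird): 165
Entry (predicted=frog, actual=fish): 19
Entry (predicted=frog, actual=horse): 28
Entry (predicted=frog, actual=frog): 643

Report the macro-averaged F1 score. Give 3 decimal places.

Per-class F1 score (2·TP/(2·TP+FP+FN)):
  bird: TP=513, FP=19+23+81=123, FN=162+144+165=471 → 1026/1620 = 0.6333
  fish: TP=970, FP=162+26+83=271, FN=19+23+19=61 → 1940/2272 = 0.8539
  horse: TP=355, FP=144+23+87=254, FN=23+26+28=77 → 710/1041 = 0.6820
  frog: TP=643, FP=165+19+28=212, FN=81+83+87=251 → 1286/1749 = 0.7353
Macro-F1 score = mean = (0.6333 + 0.8539 + 0.6820 + 0.7353) / 4 = 0.726

0.726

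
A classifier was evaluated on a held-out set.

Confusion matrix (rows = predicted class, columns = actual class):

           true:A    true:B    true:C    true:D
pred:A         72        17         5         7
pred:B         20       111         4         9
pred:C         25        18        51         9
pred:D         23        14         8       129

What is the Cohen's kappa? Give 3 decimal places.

0.588

Observed agreement pₒ = trace/N = 363/522 = 0.6954
Expected agreement pₑ = Σ (rowᵢ·colᵢ)/N² = (140·101 + 160·144 + 68·103 + 154·174)/522² = 0.2605
κ = (pₒ − pₑ)/(1 − pₑ) = (0.6954 − 0.2605)/(1 − 0.2605) = 0.588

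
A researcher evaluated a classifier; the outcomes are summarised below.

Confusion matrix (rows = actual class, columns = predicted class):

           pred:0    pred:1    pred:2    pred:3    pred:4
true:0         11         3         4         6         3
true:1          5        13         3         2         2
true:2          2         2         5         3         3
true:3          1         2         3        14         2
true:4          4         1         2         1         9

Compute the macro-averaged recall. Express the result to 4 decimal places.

Per-class recall (TP/(TP+FN)):
  0: TP=11, FN=3+4+6+3=16 → 11/27 = 0.40741
  1: TP=13, FN=5+3+2+2=12 → 13/25 = 0.52000
  2: TP=5, FN=2+2+3+3=10 → 5/15 = 0.33333
  3: TP=14, FN=1+2+3+2=8 → 14/22 = 0.63636
  4: TP=9, FN=4+1+2+1=8 → 9/17 = 0.52941
Macro-recall = mean = (0.40741 + 0.52000 + 0.33333 + 0.63636 + 0.52941) / 5 = 0.4853

0.4853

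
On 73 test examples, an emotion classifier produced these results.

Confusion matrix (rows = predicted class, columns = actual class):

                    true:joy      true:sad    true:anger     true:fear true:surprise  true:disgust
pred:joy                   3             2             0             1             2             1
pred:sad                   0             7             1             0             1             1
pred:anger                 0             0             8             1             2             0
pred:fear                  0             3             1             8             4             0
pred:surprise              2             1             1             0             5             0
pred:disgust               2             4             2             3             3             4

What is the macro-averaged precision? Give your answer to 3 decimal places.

0.506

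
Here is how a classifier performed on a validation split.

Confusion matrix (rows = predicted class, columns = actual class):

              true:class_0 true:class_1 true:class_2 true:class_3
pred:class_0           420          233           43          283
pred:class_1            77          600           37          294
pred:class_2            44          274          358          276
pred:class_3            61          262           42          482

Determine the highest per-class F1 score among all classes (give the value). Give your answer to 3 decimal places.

Per-class F1 score (2·TP/(2·TP+FP+FN)):
  class_0: TP=420, FP=233+43+283=559, FN=77+44+61=182 → 840/1581 = 0.5313
  class_1: TP=600, FP=77+37+294=408, FN=233+274+262=769 → 1200/2377 = 0.5048
  class_2: TP=358, FP=44+274+276=594, FN=43+37+42=122 → 716/1432 = 0.5000
  class_3: TP=482, FP=61+262+42=365, FN=283+294+276=853 → 964/2182 = 0.4418
Highest is class 'class_0' with F1 score = 0.531.

0.531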